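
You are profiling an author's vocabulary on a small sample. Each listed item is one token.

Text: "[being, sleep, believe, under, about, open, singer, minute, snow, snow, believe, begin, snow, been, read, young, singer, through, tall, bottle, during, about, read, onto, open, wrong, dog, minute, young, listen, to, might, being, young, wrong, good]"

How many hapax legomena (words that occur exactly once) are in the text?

14

Frequencies: snow:3, young:3, being:2, believe:2, about:2, open:2, singer:2, minute:2, read:2, wrong:2, sleep:1, under:1, begin:1, been:1, through:1, tall:1, bottle:1, during:1, onto:1, dog:1, … (4 more, each freq 1)
Hapax (freq=1): been, begin, bottle, dog, during, good, listen, might, onto, sleep, tall, through, to, under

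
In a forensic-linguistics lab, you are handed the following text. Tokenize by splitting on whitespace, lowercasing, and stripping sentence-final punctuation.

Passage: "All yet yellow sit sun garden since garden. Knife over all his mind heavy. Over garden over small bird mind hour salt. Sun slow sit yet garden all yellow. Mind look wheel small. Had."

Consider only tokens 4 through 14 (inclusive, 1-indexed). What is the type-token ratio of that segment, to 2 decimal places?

0.91

Segment tokens 4–14: sit, sun, garden, since, garden, knife, over, all, his, mind, heavy
Segment N = 11, segment V = 10.
TTR = 10 / 11 = 0.91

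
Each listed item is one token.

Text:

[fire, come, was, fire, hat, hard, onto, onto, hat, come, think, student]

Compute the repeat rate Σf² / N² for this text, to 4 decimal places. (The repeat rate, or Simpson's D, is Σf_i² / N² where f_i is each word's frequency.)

Frequencies: fire:2, come:2, hat:2, onto:2, was:1, hard:1, think:1, student:1
Σf² = 20; N² = 144
Repeat rate = 20 / 144 = 0.1389

0.1389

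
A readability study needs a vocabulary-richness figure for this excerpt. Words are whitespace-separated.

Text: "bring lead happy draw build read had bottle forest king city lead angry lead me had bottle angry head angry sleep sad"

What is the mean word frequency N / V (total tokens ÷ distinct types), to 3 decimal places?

N = 22 tokens, V = 16 types.
Mean frequency = N / V = 22 / 16 = 1.375

1.375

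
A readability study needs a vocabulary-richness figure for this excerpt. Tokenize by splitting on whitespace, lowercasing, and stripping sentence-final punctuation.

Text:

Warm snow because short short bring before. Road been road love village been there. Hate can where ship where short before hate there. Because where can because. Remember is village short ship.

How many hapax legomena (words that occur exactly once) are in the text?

6

Frequencies: short:4, because:3, where:3, before:2, road:2, been:2, village:2, there:2, hate:2, can:2, ship:2, warm:1, snow:1, bring:1, love:1, remember:1, is:1
Hapax (freq=1): bring, is, love, remember, snow, warm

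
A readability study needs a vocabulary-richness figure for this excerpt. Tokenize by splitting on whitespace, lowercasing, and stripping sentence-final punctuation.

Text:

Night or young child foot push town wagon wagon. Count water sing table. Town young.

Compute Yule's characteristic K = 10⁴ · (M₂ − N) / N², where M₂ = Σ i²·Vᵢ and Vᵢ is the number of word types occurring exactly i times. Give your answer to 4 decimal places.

Frequencies: young:2, town:2, wagon:2, night:1, or:1, child:1, foot:1, push:1, count:1, water:1, sing:1, table:1
N = 15. Frequency spectrum: V_1=9, V_2=3
M₂ = 1²·9 + 2²·3 = 21
K = 10000 × (21 − 15) / 15² = 266.6667

266.6667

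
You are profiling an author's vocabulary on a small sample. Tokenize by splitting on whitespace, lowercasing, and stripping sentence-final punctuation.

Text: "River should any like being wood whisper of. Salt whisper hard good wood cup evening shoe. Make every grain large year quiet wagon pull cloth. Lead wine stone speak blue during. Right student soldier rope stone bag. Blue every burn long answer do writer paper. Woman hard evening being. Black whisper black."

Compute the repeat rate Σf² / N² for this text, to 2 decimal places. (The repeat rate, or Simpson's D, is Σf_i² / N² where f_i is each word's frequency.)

0.03

Frequencies: whisper:3, being:2, wood:2, hard:2, evening:2, every:2, stone:2, blue:2, black:2, river:1, should:1, any:1, like:1, of:1, salt:1, good:1, cup:1, shoe:1, make:1, grain:1, … (22 more, each freq 1)
Σf² = 74; N² = 2704
Repeat rate = 74 / 2704 = 0.03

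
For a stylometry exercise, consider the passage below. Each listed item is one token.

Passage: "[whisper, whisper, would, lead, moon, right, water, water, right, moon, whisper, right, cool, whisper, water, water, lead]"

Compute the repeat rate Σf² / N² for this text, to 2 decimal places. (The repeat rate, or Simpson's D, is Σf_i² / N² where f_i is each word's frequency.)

Frequencies: whisper:4, water:4, right:3, lead:2, moon:2, would:1, cool:1
Σf² = 51; N² = 289
Repeat rate = 51 / 289 = 0.18

0.18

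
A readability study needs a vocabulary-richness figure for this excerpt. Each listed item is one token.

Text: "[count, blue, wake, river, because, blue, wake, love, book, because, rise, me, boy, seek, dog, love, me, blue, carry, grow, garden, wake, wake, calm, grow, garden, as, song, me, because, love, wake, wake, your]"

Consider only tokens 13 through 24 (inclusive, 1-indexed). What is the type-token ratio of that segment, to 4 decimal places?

Segment tokens 13–24: boy, seek, dog, love, me, blue, carry, grow, garden, wake, wake, calm
Segment N = 12, segment V = 11.
TTR = 11 / 12 = 0.9167

0.9167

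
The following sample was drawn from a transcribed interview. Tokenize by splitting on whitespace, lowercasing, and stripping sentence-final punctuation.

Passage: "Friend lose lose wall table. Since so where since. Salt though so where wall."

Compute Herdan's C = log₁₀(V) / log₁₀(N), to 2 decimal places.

N = 14, V = 9.
log₁₀(V) = 0.954243, log₁₀(N) = 1.146128
C = 0.954243 / 1.146128 = 0.83

0.83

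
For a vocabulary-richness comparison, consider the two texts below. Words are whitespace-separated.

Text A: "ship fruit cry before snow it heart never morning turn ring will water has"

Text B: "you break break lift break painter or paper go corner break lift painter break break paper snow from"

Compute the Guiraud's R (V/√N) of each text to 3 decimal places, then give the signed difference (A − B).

A: V=14, N=14, R=3.742
B: V=10, N=18, R=2.357
Difference = 3.742 − 2.357 = 1.385

1.385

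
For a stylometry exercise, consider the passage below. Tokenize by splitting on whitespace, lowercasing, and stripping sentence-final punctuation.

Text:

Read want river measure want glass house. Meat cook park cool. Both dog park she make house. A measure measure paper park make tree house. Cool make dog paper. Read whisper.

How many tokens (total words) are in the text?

Tokens: read, want, river, measure, want, glass, house, meat, cook, park, cool, both, dog, park, she, make, house, a, measure, measure, paper, park, make, tree, house, cool, make, dog, paper, read, whisper
N = 31

31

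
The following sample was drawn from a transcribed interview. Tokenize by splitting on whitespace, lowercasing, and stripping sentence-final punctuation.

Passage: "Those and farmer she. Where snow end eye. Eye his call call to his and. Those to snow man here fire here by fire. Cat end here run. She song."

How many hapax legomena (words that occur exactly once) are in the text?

7

Frequencies: here:3, those:2, and:2, she:2, snow:2, end:2, eye:2, his:2, call:2, to:2, fire:2, farmer:1, where:1, man:1, by:1, cat:1, run:1, song:1
Hapax (freq=1): by, cat, farmer, man, run, song, where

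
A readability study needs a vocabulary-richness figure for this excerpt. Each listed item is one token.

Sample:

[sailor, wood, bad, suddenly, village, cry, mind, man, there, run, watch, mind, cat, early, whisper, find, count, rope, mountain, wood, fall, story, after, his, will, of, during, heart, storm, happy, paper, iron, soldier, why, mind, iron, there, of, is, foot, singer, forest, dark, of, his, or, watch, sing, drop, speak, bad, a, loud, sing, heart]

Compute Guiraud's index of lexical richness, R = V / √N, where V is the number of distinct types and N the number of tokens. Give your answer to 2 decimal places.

5.80

N = 55, V = 43.
√N = 7.416198
R = 43 / 7.416198 = 5.80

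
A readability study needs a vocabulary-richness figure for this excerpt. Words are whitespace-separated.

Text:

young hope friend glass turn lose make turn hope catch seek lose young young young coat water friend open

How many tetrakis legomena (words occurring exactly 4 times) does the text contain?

Frequencies: young:4, hope:2, friend:2, turn:2, lose:2, glass:1, make:1, catch:1, seek:1, coat:1, water:1, open:1
Words with frequency 4: young

1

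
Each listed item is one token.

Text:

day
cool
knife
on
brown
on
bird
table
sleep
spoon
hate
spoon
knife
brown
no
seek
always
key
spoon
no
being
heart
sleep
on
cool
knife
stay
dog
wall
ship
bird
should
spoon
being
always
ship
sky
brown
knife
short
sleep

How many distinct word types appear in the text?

Distinct types: {always, being, bird, brown, cool, day, dog, hate, heart, key, knife, no, on, seek, ship, short, should, sky, sleep, spoon, stay, table, wall}
V = 23

23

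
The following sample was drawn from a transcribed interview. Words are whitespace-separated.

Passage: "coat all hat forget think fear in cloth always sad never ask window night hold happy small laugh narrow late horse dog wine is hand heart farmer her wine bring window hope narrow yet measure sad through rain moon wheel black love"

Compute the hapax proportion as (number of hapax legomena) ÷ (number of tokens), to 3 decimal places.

Frequencies: sad:2, window:2, narrow:2, wine:2, coat:1, all:1, hat:1, forget:1, think:1, fear:1, in:1, cloth:1, always:1, never:1, ask:1, night:1, hold:1, happy:1, small:1, laugh:1, … (18 more, each freq 1)
Hapax count = 34; token count = 42.
Ratio = 34 / 42 = 0.810

0.810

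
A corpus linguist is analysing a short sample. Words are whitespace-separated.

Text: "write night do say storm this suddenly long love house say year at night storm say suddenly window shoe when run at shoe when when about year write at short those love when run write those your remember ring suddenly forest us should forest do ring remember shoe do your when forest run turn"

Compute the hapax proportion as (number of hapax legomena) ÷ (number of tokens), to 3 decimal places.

0.167

Frequencies: when:5, write:3, do:3, say:3, suddenly:3, at:3, shoe:3, run:3, forest:3, night:2, storm:2, love:2, year:2, those:2, your:2, remember:2, ring:2, this:1, long:1, house:1, … (6 more, each freq 1)
Hapax count = 9; token count = 54.
Ratio = 9 / 54 = 0.167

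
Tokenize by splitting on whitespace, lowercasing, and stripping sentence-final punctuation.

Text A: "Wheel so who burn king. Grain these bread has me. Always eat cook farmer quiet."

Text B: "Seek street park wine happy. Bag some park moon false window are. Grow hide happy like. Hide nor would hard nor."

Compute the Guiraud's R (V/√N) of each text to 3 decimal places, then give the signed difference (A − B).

A: V=15, N=15, R=3.873
B: V=17, N=21, R=3.710
Difference = 3.873 − 3.710 = 0.163

0.163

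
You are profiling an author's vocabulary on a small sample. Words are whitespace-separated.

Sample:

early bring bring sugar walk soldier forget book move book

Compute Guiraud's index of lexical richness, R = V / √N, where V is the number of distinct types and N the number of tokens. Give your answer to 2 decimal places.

2.53

N = 10, V = 8.
√N = 3.162278
R = 8 / 3.162278 = 2.53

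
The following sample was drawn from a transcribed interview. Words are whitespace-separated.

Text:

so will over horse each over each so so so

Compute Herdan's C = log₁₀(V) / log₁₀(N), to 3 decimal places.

0.699

N = 10, V = 5.
log₁₀(V) = 0.698970, log₁₀(N) = 1.000000
C = 0.698970 / 1.000000 = 0.699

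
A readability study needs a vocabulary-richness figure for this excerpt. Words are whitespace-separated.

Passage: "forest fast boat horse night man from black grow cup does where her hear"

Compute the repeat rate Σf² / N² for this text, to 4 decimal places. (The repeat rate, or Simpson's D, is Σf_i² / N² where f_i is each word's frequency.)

0.0714

Frequencies: forest:1, fast:1, boat:1, horse:1, night:1, man:1, from:1, black:1, grow:1, cup:1, does:1, where:1, her:1, hear:1
Σf² = 14; N² = 196
Repeat rate = 14 / 196 = 0.0714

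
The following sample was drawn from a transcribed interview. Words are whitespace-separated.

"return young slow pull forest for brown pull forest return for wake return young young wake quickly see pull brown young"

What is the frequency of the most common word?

4

Frequencies: young:4, return:3, pull:3, forest:2, for:2, brown:2, wake:2, slow:1, quickly:1, see:1
Most common: 'young' with frequency 4.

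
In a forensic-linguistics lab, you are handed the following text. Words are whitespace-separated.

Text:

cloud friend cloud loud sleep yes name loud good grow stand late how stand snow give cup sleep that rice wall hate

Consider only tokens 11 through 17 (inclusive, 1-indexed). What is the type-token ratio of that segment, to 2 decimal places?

0.86

Segment tokens 11–17: stand, late, how, stand, snow, give, cup
Segment N = 7, segment V = 6.
TTR = 6 / 7 = 0.86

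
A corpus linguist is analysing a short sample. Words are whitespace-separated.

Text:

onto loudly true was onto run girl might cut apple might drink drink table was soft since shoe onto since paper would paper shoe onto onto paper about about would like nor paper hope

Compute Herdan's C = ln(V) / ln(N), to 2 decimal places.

N = 34, V = 20.
ln(V) = 2.995732, ln(N) = 3.526361
C = 2.995732 / 3.526361 = 0.85

0.85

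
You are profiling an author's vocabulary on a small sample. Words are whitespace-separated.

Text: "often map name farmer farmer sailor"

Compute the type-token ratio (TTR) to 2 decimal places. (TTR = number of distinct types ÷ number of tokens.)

0.83

N = 6 tokens, V = 5 types.
TTR = V / N = 5 / 6 = 0.83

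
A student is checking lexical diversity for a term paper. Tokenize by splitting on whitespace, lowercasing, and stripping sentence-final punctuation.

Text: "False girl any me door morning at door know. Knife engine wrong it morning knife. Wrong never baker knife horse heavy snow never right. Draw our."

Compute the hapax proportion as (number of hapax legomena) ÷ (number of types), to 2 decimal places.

Frequencies: knife:3, door:2, morning:2, wrong:2, never:2, false:1, girl:1, any:1, me:1, at:1, know:1, engine:1, it:1, baker:1, horse:1, heavy:1, snow:1, right:1, draw:1, our:1
Hapax count = 15; type count = 20.
Ratio = 15 / 20 = 0.75

0.75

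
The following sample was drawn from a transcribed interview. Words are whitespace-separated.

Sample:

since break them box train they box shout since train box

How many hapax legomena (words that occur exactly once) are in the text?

Frequencies: box:3, since:2, train:2, break:1, them:1, they:1, shout:1
Hapax (freq=1): break, shout, them, they

4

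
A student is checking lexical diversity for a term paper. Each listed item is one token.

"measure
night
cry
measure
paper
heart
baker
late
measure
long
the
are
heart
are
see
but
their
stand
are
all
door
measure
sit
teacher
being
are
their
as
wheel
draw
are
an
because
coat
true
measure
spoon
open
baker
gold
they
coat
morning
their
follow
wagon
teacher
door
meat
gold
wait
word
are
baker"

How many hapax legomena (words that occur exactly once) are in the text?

Frequencies: are:6, measure:5, baker:3, their:3, heart:2, door:2, teacher:2, coat:2, gold:2, night:1, cry:1, paper:1, late:1, long:1, the:1, see:1, but:1, stand:1, all:1, sit:1, … (16 more, each freq 1)
Hapax (freq=1): all, an, as, because, being, but, cry, draw, follow, late, long, meat, morning, night, open, paper, see, sit, spoon, stand, the, they, true, wagon, wait, wheel, word

27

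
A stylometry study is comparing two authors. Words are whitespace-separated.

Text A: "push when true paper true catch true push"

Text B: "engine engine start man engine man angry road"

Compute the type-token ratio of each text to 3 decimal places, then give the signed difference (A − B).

TTR(A) = 5/8 = 0.625
TTR(B) = 5/8 = 0.625
Difference = 0.625 − 0.625 = 0.000

0.000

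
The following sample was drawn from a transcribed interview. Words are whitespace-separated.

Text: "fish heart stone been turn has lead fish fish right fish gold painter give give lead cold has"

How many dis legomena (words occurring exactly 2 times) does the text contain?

Frequencies: fish:4, has:2, lead:2, give:2, heart:1, stone:1, been:1, turn:1, right:1, gold:1, painter:1, cold:1
Words with frequency 2: give, has, lead

3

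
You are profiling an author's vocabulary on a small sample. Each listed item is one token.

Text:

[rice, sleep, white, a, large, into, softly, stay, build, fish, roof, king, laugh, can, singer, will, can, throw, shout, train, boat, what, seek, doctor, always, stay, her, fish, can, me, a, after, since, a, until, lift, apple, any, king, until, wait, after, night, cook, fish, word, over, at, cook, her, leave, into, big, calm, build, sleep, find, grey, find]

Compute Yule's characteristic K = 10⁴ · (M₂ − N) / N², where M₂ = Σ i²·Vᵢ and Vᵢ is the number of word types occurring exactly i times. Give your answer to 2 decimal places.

109.16

Frequencies: a:3, fish:3, can:3, sleep:2, into:2, stay:2, build:2, king:2, her:2, after:2, until:2, cook:2, find:2, rice:1, white:1, large:1, softly:1, roof:1, laugh:1, singer:1, … (23 more, each freq 1)
N = 59. Frequency spectrum: V_1=30, V_2=10, V_3=3
M₂ = 1²·30 + 2²·10 + 3²·3 = 97
K = 10000 × (97 − 59) / 59² = 109.16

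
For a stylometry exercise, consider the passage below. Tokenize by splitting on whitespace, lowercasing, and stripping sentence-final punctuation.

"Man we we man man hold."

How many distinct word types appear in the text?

Distinct types: {hold, man, we}
V = 3

3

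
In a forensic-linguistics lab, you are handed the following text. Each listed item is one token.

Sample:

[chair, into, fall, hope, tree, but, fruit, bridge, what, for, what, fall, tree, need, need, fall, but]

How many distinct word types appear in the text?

Distinct types: {bridge, but, chair, fall, for, fruit, hope, into, need, tree, what}
V = 11

11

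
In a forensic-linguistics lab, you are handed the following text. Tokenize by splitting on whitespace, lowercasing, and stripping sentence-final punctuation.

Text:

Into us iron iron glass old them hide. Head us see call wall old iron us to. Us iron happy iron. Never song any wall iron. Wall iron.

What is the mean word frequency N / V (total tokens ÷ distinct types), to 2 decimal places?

1.75

N = 28 tokens, V = 16 types.
Mean frequency = N / V = 28 / 16 = 1.75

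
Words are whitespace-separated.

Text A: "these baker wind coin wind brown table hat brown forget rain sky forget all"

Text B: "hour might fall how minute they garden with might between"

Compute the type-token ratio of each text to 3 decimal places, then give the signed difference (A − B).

TTR(A) = 11/14 = 0.786
TTR(B) = 9/10 = 0.900
Difference = 0.786 − 0.900 = -0.114

-0.114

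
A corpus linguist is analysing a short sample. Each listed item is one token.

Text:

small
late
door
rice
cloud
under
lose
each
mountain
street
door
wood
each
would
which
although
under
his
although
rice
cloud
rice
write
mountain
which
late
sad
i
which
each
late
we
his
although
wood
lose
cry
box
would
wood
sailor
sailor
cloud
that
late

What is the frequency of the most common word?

4

Frequencies: late:4, rice:3, cloud:3, each:3, wood:3, which:3, although:3, door:2, under:2, lose:2, mountain:2, would:2, his:2, sailor:2, small:1, street:1, write:1, sad:1, i:1, we:1, … (3 more, each freq 1)
Most common: 'late' with frequency 4.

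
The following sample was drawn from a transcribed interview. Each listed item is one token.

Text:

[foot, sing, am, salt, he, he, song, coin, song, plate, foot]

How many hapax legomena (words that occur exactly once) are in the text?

Frequencies: foot:2, he:2, song:2, sing:1, am:1, salt:1, coin:1, plate:1
Hapax (freq=1): am, coin, plate, salt, sing

5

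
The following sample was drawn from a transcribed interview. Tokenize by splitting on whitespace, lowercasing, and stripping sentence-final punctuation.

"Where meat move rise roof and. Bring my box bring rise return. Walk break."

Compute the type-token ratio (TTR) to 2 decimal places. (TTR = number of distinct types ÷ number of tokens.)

0.86

N = 14 tokens, V = 12 types.
TTR = V / N = 12 / 14 = 0.86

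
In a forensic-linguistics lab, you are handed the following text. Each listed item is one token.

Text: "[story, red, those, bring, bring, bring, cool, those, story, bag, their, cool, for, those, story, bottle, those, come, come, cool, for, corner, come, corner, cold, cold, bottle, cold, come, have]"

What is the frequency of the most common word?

Frequencies: those:4, come:4, story:3, bring:3, cool:3, cold:3, for:2, bottle:2, corner:2, red:1, bag:1, their:1, have:1
Most common: 'those' with frequency 4.

4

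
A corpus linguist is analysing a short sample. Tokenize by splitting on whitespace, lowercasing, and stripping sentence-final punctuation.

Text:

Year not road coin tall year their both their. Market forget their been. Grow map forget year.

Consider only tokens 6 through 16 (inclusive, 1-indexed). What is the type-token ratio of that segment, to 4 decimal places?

Segment tokens 6–16: year, their, both, their, market, forget, their, been, grow, map, forget
Segment N = 11, segment V = 8.
TTR = 8 / 11 = 0.7273

0.7273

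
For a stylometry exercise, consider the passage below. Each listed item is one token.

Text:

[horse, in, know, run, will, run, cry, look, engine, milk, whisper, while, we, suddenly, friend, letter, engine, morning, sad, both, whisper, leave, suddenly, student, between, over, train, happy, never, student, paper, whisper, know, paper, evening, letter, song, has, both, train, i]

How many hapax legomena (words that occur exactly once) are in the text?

Frequencies: whisper:3, know:2, run:2, engine:2, suddenly:2, letter:2, both:2, student:2, train:2, paper:2, horse:1, in:1, will:1, cry:1, look:1, milk:1, while:1, we:1, friend:1, morning:1, … (10 more, each freq 1)
Hapax (freq=1): between, cry, evening, friend, happy, has, horse, i, in, leave, look, milk, morning, never, over, sad, song, we, while, will

20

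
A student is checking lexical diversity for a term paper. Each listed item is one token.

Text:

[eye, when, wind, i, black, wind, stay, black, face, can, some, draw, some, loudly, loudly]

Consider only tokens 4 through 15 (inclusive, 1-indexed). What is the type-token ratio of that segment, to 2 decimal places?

0.75

Segment tokens 4–15: i, black, wind, stay, black, face, can, some, draw, some, loudly, loudly
Segment N = 12, segment V = 9.
TTR = 9 / 12 = 0.75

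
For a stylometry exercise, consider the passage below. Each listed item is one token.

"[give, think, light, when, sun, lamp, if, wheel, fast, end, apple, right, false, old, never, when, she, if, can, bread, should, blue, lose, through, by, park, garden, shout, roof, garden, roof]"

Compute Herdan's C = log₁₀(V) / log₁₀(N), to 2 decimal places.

0.96

N = 31, V = 27.
log₁₀(V) = 1.431364, log₁₀(N) = 1.491362
C = 1.431364 / 1.491362 = 0.96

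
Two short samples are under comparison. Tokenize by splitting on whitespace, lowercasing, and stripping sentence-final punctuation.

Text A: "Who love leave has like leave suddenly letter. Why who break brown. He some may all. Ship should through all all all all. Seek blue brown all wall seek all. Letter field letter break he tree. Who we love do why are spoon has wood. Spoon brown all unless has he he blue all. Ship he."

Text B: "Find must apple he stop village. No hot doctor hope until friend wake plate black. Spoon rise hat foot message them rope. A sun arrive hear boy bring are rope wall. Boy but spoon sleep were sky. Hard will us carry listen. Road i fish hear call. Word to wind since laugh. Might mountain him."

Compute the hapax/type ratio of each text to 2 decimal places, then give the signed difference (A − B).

A: hapax=14, V=28, ratio=0.50
B: hapax=47, V=51, ratio=0.92
Difference = 0.50 − 0.92 = -0.42

-0.42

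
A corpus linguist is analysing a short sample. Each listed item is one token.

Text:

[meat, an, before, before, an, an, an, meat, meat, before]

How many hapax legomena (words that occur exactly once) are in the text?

0

Frequencies: an:4, meat:3, before:3
Hapax (freq=1): (none)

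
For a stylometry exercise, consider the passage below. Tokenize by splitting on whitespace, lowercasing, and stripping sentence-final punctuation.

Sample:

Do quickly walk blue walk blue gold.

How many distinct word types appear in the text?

5

Distinct types: {blue, do, gold, quickly, walk}
V = 5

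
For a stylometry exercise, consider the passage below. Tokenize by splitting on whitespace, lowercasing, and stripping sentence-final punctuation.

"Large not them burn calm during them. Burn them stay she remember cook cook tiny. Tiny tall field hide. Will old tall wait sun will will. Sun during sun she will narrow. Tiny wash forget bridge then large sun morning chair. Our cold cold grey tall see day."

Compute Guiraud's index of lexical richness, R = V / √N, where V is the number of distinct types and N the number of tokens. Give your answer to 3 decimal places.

N = 48, V = 30.
√N = 6.928203
R = 30 / 6.928203 = 4.330

4.330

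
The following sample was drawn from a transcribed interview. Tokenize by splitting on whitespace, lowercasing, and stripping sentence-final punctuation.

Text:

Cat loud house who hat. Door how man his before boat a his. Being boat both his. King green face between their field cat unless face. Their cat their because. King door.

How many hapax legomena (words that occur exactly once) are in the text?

Frequencies: cat:3, his:3, their:3, door:2, boat:2, king:2, face:2, loud:1, house:1, who:1, hat:1, how:1, man:1, before:1, a:1, being:1, both:1, green:1, between:1, field:1, … (2 more, each freq 1)
Hapax (freq=1): a, because, before, being, between, both, field, green, hat, house, how, loud, man, unless, who

15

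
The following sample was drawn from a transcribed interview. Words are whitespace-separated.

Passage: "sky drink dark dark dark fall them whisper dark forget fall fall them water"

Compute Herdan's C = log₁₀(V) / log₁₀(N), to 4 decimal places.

0.7879

N = 14, V = 8.
log₁₀(V) = 0.903090, log₁₀(N) = 1.146128
C = 0.903090 / 1.146128 = 0.7879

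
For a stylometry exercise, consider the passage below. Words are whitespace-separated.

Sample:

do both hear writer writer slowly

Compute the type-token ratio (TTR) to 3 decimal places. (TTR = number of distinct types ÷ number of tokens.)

0.833

N = 6 tokens, V = 5 types.
TTR = V / N = 5 / 6 = 0.833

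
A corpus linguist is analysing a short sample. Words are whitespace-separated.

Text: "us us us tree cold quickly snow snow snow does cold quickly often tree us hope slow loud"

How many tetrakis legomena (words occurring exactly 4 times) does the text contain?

Frequencies: us:4, snow:3, tree:2, cold:2, quickly:2, does:1, often:1, hope:1, slow:1, loud:1
Words with frequency 4: us

1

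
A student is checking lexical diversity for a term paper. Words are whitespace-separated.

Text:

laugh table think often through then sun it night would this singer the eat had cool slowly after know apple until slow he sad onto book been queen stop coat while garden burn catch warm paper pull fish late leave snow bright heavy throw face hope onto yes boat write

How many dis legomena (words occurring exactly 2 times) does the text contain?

Frequencies: onto:2, laugh:1, table:1, think:1, often:1, through:1, then:1, sun:1, it:1, night:1, would:1, this:1, singer:1, the:1, eat:1, had:1, cool:1, slowly:1, after:1, know:1, … (29 more, each freq 1)
Words with frequency 2: onto

1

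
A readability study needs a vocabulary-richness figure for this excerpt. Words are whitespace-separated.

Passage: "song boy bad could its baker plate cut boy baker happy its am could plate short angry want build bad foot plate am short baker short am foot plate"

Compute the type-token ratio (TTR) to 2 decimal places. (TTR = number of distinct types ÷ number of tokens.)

N = 29 tokens, V = 15 types.
TTR = V / N = 15 / 29 = 0.52

0.52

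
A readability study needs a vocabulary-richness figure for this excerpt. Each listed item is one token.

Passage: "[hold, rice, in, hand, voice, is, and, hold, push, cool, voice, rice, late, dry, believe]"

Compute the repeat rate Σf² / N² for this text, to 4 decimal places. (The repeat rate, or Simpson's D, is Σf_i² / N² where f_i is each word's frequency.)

Frequencies: hold:2, rice:2, voice:2, in:1, hand:1, is:1, and:1, push:1, cool:1, late:1, dry:1, believe:1
Σf² = 21; N² = 225
Repeat rate = 21 / 225 = 0.0933

0.0933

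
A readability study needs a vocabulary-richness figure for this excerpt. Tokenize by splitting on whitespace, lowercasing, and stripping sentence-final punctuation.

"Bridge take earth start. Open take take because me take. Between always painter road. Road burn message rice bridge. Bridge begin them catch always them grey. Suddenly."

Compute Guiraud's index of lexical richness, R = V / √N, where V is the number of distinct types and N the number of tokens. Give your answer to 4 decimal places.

N = 27, V = 19.
√N = 5.196152
R = 19 / 5.196152 = 3.6566

3.6566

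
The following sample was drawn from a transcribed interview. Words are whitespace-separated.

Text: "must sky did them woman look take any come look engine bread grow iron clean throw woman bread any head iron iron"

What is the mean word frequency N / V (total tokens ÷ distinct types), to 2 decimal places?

N = 22 tokens, V = 16 types.
Mean frequency = N / V = 22 / 16 = 1.38

1.38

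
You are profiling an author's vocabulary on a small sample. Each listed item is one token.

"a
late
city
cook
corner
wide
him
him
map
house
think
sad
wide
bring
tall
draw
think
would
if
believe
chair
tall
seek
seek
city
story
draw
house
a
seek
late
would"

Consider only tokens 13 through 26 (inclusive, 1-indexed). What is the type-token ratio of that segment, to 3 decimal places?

Segment tokens 13–26: wide, bring, tall, draw, think, would, if, believe, chair, tall, seek, seek, city, story
Segment N = 14, segment V = 12.
TTR = 12 / 14 = 0.857

0.857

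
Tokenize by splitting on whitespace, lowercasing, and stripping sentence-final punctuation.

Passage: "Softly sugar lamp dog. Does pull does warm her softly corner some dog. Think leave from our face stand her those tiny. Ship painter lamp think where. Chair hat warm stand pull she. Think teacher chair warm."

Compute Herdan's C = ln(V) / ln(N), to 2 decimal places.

N = 37, V = 25.
ln(V) = 3.218876, ln(N) = 3.610918
C = 3.218876 / 3.610918 = 0.89

0.89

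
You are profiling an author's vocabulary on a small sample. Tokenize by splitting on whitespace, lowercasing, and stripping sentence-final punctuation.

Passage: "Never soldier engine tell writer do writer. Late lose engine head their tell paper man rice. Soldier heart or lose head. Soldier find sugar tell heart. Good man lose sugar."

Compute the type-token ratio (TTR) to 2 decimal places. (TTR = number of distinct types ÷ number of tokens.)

0.60

N = 30 tokens, V = 18 types.
TTR = V / N = 18 / 30 = 0.60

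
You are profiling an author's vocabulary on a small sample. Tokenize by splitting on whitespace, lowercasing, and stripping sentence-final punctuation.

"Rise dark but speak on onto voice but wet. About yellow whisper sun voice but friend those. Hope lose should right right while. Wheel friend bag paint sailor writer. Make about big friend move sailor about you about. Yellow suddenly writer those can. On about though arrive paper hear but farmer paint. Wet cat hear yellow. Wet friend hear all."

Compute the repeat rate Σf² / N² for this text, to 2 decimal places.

Frequencies: about:5, but:4, friend:4, wet:3, yellow:3, hear:3, on:2, voice:2, those:2, right:2, paint:2, sailor:2, writer:2, rise:1, dark:1, speak:1, onto:1, whisper:1, sun:1, hope:1, … (17 more, each freq 1)
Σf² = 136; N² = 3600
Repeat rate = 136 / 3600 = 0.04

0.04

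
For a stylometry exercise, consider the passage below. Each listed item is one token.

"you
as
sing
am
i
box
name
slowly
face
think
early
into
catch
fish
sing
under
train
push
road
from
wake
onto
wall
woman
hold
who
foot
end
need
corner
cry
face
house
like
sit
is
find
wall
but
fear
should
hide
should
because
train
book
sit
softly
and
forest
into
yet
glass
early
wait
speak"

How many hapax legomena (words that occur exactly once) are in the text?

40

Frequencies: sing:2, face:2, early:2, into:2, train:2, wall:2, sit:2, should:2, you:1, as:1, am:1, i:1, box:1, name:1, slowly:1, think:1, catch:1, fish:1, under:1, push:1, … (28 more, each freq 1)
Hapax (freq=1): am, and, as, because, book, box, but, catch, corner, cry, end, fear, find, fish, foot, forest, from, glass, hide, hold, house, i, is, like, name, need, onto, push, road, slowly, softly, speak, think, under, wait, wake, who, woman, yet, you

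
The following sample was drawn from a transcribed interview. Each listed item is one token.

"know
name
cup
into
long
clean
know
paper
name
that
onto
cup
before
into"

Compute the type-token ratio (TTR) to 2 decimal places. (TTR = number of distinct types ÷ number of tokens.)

0.71

N = 14 tokens, V = 10 types.
TTR = V / N = 10 / 14 = 0.71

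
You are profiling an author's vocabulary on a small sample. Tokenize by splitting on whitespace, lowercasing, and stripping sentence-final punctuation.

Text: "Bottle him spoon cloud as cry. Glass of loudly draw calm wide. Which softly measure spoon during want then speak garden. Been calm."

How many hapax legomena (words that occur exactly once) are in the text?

19

Frequencies: spoon:2, calm:2, bottle:1, him:1, cloud:1, as:1, cry:1, glass:1, of:1, loudly:1, draw:1, wide:1, which:1, softly:1, measure:1, during:1, want:1, then:1, speak:1, garden:1, … (1 more, each freq 1)
Hapax (freq=1): as, been, bottle, cloud, cry, draw, during, garden, glass, him, loudly, measure, of, softly, speak, then, want, which, wide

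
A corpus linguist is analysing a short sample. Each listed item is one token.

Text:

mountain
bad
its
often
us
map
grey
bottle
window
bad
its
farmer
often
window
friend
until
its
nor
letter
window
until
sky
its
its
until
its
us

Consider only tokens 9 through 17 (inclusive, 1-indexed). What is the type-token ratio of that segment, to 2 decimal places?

Segment tokens 9–17: window, bad, its, farmer, often, window, friend, until, its
Segment N = 9, segment V = 7.
TTR = 7 / 9 = 0.78

0.78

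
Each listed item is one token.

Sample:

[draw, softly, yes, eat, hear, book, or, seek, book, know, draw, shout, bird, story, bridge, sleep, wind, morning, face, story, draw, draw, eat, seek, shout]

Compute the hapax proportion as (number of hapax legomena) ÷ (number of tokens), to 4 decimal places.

0.4400

Frequencies: draw:4, eat:2, book:2, seek:2, shout:2, story:2, softly:1, yes:1, hear:1, or:1, know:1, bird:1, bridge:1, sleep:1, wind:1, morning:1, face:1
Hapax count = 11; token count = 25.
Ratio = 11 / 25 = 0.4400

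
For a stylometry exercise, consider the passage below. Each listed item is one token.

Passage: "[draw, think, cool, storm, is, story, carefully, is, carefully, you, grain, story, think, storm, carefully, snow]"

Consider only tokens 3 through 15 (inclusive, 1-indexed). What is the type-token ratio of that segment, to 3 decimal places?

0.615

Segment tokens 3–15: cool, storm, is, story, carefully, is, carefully, you, grain, story, think, storm, carefully
Segment N = 13, segment V = 8.
TTR = 8 / 13 = 0.615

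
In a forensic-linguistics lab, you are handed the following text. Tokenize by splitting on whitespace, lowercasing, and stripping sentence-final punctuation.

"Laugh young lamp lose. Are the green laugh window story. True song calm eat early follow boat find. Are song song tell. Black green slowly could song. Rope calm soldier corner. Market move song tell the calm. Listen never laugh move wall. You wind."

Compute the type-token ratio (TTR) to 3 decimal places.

0.705

N = 44 tokens, V = 31 types.
TTR = V / N = 31 / 44 = 0.705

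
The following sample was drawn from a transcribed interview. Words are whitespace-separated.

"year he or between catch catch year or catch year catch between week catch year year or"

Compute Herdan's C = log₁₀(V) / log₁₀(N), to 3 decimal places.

0.632

N = 17, V = 6.
log₁₀(V) = 0.778151, log₁₀(N) = 1.230449
C = 0.778151 / 1.230449 = 0.632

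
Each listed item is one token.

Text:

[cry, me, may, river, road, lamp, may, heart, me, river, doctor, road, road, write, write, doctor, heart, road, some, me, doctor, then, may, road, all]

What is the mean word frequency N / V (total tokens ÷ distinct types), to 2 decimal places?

2.08

N = 25 tokens, V = 12 types.
Mean frequency = N / V = 25 / 12 = 2.08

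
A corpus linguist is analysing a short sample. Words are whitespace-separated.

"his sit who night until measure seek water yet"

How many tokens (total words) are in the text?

Tokens: his, sit, who, night, until, measure, seek, water, yet
N = 9

9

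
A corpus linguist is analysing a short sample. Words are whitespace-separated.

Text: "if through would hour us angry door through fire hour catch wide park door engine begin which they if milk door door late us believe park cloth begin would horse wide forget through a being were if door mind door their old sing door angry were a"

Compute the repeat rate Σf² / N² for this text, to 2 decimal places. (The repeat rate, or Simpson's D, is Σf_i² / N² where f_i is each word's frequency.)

Frequencies: door:7, if:3, through:3, would:2, hour:2, us:2, angry:2, wide:2, park:2, begin:2, a:2, were:2, fire:1, catch:1, engine:1, which:1, they:1, milk:1, late:1, believe:1, … (8 more, each freq 1)
Σf² = 119; N² = 2209
Repeat rate = 119 / 2209 = 0.05

0.05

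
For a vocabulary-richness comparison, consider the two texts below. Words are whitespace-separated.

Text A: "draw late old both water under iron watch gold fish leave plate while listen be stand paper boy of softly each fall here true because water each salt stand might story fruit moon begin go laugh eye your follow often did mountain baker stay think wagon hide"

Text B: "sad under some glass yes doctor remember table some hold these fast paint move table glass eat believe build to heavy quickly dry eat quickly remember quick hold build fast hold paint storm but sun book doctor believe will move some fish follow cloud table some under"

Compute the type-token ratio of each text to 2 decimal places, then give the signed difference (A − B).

TTR(A) = 44/47 = 0.94
TTR(B) = 29/47 = 0.62
Difference = 0.94 − 0.62 = 0.32

0.32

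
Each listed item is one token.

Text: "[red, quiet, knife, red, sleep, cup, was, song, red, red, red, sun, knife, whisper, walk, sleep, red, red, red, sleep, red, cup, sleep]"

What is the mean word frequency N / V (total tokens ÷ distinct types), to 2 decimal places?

N = 23 tokens, V = 10 types.
Mean frequency = N / V = 23 / 10 = 2.30

2.30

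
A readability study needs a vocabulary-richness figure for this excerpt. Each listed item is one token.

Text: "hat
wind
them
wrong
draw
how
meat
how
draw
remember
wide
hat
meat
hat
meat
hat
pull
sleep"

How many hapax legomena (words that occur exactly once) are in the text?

7

Frequencies: hat:4, meat:3, draw:2, how:2, wind:1, them:1, wrong:1, remember:1, wide:1, pull:1, sleep:1
Hapax (freq=1): pull, remember, sleep, them, wide, wind, wrong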